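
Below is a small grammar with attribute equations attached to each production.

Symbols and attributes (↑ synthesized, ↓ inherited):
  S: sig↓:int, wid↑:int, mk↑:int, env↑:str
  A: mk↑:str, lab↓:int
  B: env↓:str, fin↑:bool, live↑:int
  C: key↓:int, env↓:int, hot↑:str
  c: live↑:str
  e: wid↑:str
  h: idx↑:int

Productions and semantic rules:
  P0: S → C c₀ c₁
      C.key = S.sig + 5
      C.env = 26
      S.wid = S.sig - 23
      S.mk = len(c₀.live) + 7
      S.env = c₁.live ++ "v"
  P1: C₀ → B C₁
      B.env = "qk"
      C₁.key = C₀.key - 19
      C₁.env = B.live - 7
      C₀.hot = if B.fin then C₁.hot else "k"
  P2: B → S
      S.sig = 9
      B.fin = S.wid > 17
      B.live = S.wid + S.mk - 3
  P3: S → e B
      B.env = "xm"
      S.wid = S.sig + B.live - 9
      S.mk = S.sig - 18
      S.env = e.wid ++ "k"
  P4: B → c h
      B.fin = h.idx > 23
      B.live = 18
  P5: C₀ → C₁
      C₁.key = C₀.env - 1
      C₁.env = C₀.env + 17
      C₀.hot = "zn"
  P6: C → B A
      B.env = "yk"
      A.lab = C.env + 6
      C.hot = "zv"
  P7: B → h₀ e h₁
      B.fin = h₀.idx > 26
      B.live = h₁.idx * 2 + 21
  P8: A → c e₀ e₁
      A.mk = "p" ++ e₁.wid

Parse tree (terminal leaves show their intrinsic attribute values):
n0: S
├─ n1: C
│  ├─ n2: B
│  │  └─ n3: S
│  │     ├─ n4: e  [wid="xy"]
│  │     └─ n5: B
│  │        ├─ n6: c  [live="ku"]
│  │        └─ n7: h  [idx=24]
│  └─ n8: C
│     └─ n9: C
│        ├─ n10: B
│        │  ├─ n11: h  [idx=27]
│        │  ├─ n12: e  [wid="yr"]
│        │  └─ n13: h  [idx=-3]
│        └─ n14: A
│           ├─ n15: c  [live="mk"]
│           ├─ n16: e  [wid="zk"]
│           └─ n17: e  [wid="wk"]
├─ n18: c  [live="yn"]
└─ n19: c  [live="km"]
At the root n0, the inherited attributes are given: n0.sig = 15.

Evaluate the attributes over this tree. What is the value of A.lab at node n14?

1. n0.sig = 15  [given at root]
2. n1.key = 20  [S.sig + 5]
3. n1.env = 26  [26]
4. n2.env = "qk"  ["qk"]
5. n3.sig = 9  [9]
6. n4.wid = "xy"  [terminal]
7. n5.env = "xm"  ["xm"]
8. n6.live = "ku"  [terminal]
9. n7.idx = 24  [terminal]
10. n5.fin = true  [h.idx > 23]
11. n5.live = 18  [18]
12. n3.wid = 18  [S.sig + B.live - 9]
13. n3.mk = -9  [S.sig - 18]
14. n3.env = "xyk"  [e.wid ++ "k"]
15. n2.fin = true  [S.wid > 17]
16. n2.live = 6  [S.wid + S.mk - 3]
17. n8.key = 1  [C₀.key - 19]
18. n8.env = -1  [B.live - 7]
19. n9.key = -2  [C₀.env - 1]
20. n9.env = 16  [C₀.env + 17]
21. n10.env = "yk"  ["yk"]
22. n11.idx = 27  [terminal]
23. n12.wid = "yr"  [terminal]
24. n13.idx = -3  [terminal]
25. n10.fin = true  [h₀.idx > 26]
26. n10.live = 15  [h₁.idx * 2 + 21]
27. n14.lab = 22  [C.env + 6]
28. n15.live = "mk"  [terminal]
29. n16.wid = "zk"  [terminal]
30. n17.wid = "wk"  [terminal]
31. n14.mk = "pwk"  ["p" ++ e₁.wid]
32. n9.hot = "zv"  ["zv"]
33. n8.hot = "zn"  ["zn"]
34. n1.hot = "zn"  [if B.fin then C₁.hot else "k"]
35. n18.live = "yn"  [terminal]
36. n19.live = "km"  [terminal]
37. n0.wid = -8  [S.sig - 23]
38. n0.mk = 9  [len(c₀.live) + 7]
39. n0.env = "kmv"  [c₁.live ++ "v"]

22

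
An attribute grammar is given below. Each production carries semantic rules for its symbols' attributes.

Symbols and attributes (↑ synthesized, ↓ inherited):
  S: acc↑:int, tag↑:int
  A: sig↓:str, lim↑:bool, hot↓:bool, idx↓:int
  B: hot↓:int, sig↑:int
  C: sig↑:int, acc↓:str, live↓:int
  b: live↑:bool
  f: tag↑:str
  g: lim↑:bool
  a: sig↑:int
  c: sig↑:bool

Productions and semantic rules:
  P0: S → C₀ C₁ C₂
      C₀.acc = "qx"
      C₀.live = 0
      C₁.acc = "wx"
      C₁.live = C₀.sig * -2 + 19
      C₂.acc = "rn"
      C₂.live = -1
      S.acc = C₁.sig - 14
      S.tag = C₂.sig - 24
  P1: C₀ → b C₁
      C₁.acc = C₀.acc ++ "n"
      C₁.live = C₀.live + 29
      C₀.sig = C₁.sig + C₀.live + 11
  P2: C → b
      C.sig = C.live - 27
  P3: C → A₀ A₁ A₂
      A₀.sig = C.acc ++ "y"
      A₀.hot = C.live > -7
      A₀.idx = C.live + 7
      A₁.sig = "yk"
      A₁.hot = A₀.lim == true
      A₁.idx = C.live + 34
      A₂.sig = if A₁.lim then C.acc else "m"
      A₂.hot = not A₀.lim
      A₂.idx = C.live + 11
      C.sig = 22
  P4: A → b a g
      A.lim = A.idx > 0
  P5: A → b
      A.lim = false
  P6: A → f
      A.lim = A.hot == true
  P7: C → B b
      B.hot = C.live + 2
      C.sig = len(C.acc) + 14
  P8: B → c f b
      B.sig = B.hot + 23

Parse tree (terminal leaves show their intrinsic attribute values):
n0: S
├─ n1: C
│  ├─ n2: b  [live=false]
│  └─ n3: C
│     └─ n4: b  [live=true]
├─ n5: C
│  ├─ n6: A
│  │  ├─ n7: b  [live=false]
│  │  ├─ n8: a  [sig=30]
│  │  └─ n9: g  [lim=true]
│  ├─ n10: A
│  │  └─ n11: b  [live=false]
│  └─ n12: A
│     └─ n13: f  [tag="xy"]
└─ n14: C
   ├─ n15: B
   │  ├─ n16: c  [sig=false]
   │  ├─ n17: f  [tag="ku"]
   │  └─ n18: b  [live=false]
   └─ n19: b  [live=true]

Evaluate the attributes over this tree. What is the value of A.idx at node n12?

1. n1.acc = "qx"  ["qx"]
2. n1.live = 0  [0]
3. n2.live = false  [terminal]
4. n3.acc = "qxn"  [C₀.acc ++ "n"]
5. n3.live = 29  [C₀.live + 29]
6. n4.live = true  [terminal]
7. n3.sig = 2  [C.live - 27]
8. n1.sig = 13  [C₁.sig + C₀.live + 11]
9. n5.acc = "wx"  ["wx"]
10. n5.live = -7  [C₀.sig * -2 + 19]
11. n6.sig = "wxy"  [C.acc ++ "y"]
12. n6.hot = false  [C.live > -7]
13. n6.idx = 0  [C.live + 7]
14. n7.live = false  [terminal]
15. n8.sig = 30  [terminal]
16. n9.lim = true  [terminal]
17. n6.lim = false  [A.idx > 0]
18. n10.sig = "yk"  ["yk"]
19. n10.hot = false  [A₀.lim == true]
20. n10.idx = 27  [C.live + 34]
21. n11.live = false  [terminal]
22. n10.lim = false  [false]
23. n12.sig = "m"  [if A₁.lim then C.acc else "m"]
24. n12.hot = true  [not A₀.lim]
25. n12.idx = 4  [C.live + 11]
26. n13.tag = "xy"  [terminal]
27. n12.lim = true  [A.hot == true]
28. n5.sig = 22  [22]
29. n14.acc = "rn"  ["rn"]
30. n14.live = -1  [-1]
31. n15.hot = 1  [C.live + 2]
32. n16.sig = false  [terminal]
33. n17.tag = "ku"  [terminal]
34. n18.live = false  [terminal]
35. n15.sig = 24  [B.hot + 23]
36. n19.live = true  [terminal]
37. n14.sig = 16  [len(C.acc) + 14]
38. n0.acc = 8  [C₁.sig - 14]
39. n0.tag = -8  [C₂.sig - 24]

4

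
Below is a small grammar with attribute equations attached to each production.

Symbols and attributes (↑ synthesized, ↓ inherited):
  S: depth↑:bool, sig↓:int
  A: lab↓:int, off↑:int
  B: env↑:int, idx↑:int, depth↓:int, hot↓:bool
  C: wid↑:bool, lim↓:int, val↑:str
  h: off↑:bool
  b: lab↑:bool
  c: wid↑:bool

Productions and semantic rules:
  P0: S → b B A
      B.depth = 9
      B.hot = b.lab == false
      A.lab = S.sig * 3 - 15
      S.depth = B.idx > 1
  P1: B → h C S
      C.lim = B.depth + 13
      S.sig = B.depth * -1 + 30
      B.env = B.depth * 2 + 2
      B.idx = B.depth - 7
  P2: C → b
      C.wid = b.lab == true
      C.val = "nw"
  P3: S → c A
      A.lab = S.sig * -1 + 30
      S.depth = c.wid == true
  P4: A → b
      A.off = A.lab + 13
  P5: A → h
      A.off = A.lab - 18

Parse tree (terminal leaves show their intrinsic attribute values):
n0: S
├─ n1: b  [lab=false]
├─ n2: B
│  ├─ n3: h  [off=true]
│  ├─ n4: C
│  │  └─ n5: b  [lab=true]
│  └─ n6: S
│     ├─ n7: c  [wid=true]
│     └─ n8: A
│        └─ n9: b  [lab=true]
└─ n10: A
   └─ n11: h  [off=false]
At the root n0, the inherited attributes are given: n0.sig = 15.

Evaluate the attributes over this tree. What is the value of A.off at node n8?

1. n0.sig = 15  [given at root]
2. n1.lab = false  [terminal]
3. n2.depth = 9  [9]
4. n2.hot = true  [b.lab == false]
5. n3.off = true  [terminal]
6. n4.lim = 22  [B.depth + 13]
7. n5.lab = true  [terminal]
8. n4.wid = true  [b.lab == true]
9. n4.val = "nw"  ["nw"]
10. n6.sig = 21  [B.depth * -1 + 30]
11. n7.wid = true  [terminal]
12. n8.lab = 9  [S.sig * -1 + 30]
13. n9.lab = true  [terminal]
14. n8.off = 22  [A.lab + 13]
15. n6.depth = true  [c.wid == true]
16. n2.env = 20  [B.depth * 2 + 2]
17. n2.idx = 2  [B.depth - 7]
18. n10.lab = 30  [S.sig * 3 - 15]
19. n11.off = false  [terminal]
20. n10.off = 12  [A.lab - 18]
21. n0.depth = true  [B.idx > 1]

22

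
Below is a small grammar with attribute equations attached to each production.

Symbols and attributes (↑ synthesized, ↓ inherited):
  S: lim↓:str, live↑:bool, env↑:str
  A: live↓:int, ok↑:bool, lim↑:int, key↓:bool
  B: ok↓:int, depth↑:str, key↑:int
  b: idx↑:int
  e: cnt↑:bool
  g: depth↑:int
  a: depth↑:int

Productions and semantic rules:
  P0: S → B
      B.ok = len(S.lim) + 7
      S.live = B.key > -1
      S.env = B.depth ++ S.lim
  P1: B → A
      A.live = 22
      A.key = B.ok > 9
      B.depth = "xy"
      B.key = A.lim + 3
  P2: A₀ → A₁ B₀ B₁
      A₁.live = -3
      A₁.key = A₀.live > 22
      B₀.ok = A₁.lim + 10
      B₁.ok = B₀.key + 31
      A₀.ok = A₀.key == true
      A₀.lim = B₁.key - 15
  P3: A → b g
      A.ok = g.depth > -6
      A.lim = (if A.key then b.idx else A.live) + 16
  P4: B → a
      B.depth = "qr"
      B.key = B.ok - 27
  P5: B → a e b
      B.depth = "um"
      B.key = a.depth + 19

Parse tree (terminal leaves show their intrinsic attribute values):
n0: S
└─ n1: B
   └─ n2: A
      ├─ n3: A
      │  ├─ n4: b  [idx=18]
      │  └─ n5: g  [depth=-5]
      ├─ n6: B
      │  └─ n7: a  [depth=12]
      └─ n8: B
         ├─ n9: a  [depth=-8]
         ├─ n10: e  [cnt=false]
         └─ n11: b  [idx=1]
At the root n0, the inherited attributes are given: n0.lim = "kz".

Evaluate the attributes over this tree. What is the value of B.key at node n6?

1. n0.lim = "kz"  [given at root]
2. n1.ok = 9  [len(S.lim) + 7]
3. n2.live = 22  [22]
4. n2.key = false  [B.ok > 9]
5. n3.live = -3  [-3]
6. n3.key = false  [A₀.live > 22]
7. n4.idx = 18  [terminal]
8. n5.depth = -5  [terminal]
9. n3.ok = true  [g.depth > -6]
10. n3.lim = 13  [(if A.key then b.idx else A.live) + 16]
11. n6.ok = 23  [A₁.lim + 10]
12. n7.depth = 12  [terminal]
13. n6.depth = "qr"  ["qr"]
14. n6.key = -4  [B.ok - 27]
15. n8.ok = 27  [B₀.key + 31]
16. n9.depth = -8  [terminal]
17. n10.cnt = false  [terminal]
18. n11.idx = 1  [terminal]
19. n8.depth = "um"  ["um"]
20. n8.key = 11  [a.depth + 19]
21. n2.ok = false  [A₀.key == true]
22. n2.lim = -4  [B₁.key - 15]
23. n1.depth = "xy"  ["xy"]
24. n1.key = -1  [A.lim + 3]
25. n0.live = false  [B.key > -1]
26. n0.env = "xykz"  [B.depth ++ S.lim]

-4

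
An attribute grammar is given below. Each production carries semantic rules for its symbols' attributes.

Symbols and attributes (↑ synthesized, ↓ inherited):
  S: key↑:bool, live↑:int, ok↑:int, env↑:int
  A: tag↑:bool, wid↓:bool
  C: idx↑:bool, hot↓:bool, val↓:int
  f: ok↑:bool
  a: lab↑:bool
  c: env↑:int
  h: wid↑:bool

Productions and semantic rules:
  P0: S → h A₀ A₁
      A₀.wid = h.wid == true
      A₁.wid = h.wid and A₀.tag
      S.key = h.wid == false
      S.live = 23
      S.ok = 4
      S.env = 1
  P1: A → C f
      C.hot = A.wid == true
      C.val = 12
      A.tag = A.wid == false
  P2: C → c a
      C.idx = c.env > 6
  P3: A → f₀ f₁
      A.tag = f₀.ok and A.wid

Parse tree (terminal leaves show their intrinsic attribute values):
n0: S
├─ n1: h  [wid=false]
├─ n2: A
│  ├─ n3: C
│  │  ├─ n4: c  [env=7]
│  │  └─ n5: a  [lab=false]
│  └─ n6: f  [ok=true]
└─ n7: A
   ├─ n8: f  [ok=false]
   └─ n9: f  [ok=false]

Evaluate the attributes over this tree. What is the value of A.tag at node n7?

false

1. n1.wid = false  [terminal]
2. n2.wid = false  [h.wid == true]
3. n3.hot = false  [A.wid == true]
4. n3.val = 12  [12]
5. n4.env = 7  [terminal]
6. n5.lab = false  [terminal]
7. n3.idx = true  [c.env > 6]
8. n6.ok = true  [terminal]
9. n2.tag = true  [A.wid == false]
10. n7.wid = false  [h.wid and A₀.tag]
11. n8.ok = false  [terminal]
12. n9.ok = false  [terminal]
13. n7.tag = false  [f₀.ok and A.wid]
14. n0.key = true  [h.wid == false]
15. n0.live = 23  [23]
16. n0.ok = 4  [4]
17. n0.env = 1  [1]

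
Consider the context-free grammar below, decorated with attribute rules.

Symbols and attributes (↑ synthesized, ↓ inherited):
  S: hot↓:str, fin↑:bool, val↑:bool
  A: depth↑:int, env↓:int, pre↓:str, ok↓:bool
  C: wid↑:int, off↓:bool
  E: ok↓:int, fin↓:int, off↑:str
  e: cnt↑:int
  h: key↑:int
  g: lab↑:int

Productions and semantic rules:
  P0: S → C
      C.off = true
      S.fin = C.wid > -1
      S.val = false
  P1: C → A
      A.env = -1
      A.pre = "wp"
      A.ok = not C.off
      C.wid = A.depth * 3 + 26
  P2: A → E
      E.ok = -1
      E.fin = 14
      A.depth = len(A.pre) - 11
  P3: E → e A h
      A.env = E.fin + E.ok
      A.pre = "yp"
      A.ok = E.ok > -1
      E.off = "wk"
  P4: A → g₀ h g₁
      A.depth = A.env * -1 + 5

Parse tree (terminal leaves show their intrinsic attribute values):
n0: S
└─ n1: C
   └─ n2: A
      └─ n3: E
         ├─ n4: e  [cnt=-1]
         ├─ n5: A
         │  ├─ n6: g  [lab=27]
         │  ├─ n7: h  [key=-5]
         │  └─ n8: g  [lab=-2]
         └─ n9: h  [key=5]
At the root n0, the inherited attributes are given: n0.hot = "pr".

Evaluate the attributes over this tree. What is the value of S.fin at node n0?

1. n0.hot = "pr"  [given at root]
2. n1.off = true  [true]
3. n2.env = -1  [-1]
4. n2.pre = "wp"  ["wp"]
5. n2.ok = false  [not C.off]
6. n3.ok = -1  [-1]
7. n3.fin = 14  [14]
8. n4.cnt = -1  [terminal]
9. n5.env = 13  [E.fin + E.ok]
10. n5.pre = "yp"  ["yp"]
11. n5.ok = false  [E.ok > -1]
12. n6.lab = 27  [terminal]
13. n7.key = -5  [terminal]
14. n8.lab = -2  [terminal]
15. n5.depth = -8  [A.env * -1 + 5]
16. n9.key = 5  [terminal]
17. n3.off = "wk"  ["wk"]
18. n2.depth = -9  [len(A.pre) - 11]
19. n1.wid = -1  [A.depth * 3 + 26]
20. n0.fin = false  [C.wid > -1]
21. n0.val = false  [false]

false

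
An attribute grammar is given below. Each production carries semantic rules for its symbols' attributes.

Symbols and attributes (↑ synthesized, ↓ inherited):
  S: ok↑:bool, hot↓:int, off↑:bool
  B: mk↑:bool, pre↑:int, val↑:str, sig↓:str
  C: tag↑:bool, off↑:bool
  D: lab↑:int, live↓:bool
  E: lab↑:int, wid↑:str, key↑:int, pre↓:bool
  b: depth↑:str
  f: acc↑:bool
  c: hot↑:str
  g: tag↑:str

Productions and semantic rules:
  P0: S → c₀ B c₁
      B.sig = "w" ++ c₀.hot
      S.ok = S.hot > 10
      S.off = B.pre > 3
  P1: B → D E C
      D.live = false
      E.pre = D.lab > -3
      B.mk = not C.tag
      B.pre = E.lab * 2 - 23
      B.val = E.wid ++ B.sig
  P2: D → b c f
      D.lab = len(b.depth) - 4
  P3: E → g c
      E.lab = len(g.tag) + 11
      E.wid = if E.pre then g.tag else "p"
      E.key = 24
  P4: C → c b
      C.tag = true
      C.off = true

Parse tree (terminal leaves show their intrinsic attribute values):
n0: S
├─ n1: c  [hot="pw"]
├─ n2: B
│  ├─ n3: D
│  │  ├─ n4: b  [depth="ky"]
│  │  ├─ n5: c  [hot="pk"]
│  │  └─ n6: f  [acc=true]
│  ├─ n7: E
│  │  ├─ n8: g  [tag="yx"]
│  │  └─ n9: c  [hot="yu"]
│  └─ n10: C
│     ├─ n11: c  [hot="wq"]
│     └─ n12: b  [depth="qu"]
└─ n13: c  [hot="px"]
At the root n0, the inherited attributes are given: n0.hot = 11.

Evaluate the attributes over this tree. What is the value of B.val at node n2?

"yxwpw"

1. n0.hot = 11  [given at root]
2. n1.hot = "pw"  [terminal]
3. n2.sig = "wpw"  ["w" ++ c₀.hot]
4. n3.live = false  [false]
5. n4.depth = "ky"  [terminal]
6. n5.hot = "pk"  [terminal]
7. n6.acc = true  [terminal]
8. n3.lab = -2  [len(b.depth) - 4]
9. n7.pre = true  [D.lab > -3]
10. n8.tag = "yx"  [terminal]
11. n9.hot = "yu"  [terminal]
12. n7.lab = 13  [len(g.tag) + 11]
13. n7.wid = "yx"  [if E.pre then g.tag else "p"]
14. n7.key = 24  [24]
15. n11.hot = "wq"  [terminal]
16. n12.depth = "qu"  [terminal]
17. n10.tag = true  [true]
18. n10.off = true  [true]
19. n2.mk = false  [not C.tag]
20. n2.pre = 3  [E.lab * 2 - 23]
21. n2.val = "yxwpw"  [E.wid ++ B.sig]
22. n13.hot = "px"  [terminal]
23. n0.ok = true  [S.hot > 10]
24. n0.off = false  [B.pre > 3]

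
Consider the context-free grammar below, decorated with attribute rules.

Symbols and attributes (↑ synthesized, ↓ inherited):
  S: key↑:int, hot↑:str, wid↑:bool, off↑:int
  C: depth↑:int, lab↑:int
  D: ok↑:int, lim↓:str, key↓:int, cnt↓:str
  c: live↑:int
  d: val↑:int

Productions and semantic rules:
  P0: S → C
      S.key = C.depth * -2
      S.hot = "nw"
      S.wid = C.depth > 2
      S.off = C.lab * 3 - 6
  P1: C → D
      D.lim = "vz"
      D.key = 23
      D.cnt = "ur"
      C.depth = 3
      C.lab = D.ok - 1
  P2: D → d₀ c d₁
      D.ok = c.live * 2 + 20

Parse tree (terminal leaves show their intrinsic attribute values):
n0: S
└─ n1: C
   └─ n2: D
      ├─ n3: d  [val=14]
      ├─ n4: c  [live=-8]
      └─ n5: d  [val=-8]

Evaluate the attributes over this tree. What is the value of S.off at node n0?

1. n2.lim = "vz"  ["vz"]
2. n2.key = 23  [23]
3. n2.cnt = "ur"  ["ur"]
4. n3.val = 14  [terminal]
5. n4.live = -8  [terminal]
6. n5.val = -8  [terminal]
7. n2.ok = 4  [c.live * 2 + 20]
8. n1.depth = 3  [3]
9. n1.lab = 3  [D.ok - 1]
10. n0.key = -6  [C.depth * -2]
11. n0.hot = "nw"  ["nw"]
12. n0.wid = true  [C.depth > 2]
13. n0.off = 3  [C.lab * 3 - 6]

3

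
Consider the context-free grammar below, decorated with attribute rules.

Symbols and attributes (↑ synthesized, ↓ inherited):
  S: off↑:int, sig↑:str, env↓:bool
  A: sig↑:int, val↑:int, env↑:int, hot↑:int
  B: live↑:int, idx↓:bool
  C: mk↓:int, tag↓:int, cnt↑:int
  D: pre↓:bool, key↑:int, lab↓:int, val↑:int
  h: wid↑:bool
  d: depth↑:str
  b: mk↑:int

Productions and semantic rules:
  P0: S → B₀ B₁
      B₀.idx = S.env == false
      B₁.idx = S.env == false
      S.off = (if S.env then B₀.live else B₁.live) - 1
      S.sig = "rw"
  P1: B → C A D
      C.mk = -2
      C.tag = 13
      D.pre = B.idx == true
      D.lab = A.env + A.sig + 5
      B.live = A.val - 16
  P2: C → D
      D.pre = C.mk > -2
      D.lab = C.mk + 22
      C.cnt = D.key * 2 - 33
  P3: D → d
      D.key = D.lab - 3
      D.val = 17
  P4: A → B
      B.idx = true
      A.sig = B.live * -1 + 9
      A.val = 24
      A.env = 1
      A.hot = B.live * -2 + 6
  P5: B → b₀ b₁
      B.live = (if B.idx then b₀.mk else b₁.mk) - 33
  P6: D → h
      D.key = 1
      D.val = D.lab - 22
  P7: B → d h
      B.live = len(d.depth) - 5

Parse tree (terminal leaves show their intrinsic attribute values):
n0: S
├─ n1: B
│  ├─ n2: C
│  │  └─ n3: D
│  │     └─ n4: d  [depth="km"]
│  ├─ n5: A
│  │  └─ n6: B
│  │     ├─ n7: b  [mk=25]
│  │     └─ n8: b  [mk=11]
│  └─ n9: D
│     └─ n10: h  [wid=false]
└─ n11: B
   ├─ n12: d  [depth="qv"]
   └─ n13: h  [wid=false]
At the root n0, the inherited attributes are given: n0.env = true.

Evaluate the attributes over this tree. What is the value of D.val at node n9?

1

1. n0.env = true  [given at root]
2. n1.idx = false  [S.env == false]
3. n2.mk = -2  [-2]
4. n2.tag = 13  [13]
5. n3.pre = false  [C.mk > -2]
6. n3.lab = 20  [C.mk + 22]
7. n4.depth = "km"  [terminal]
8. n3.key = 17  [D.lab - 3]
9. n3.val = 17  [17]
10. n2.cnt = 1  [D.key * 2 - 33]
11. n6.idx = true  [true]
12. n7.mk = 25  [terminal]
13. n8.mk = 11  [terminal]
14. n6.live = -8  [(if B.idx then b₀.mk else b₁.mk) - 33]
15. n5.sig = 17  [B.live * -1 + 9]
16. n5.val = 24  [24]
17. n5.env = 1  [1]
18. n5.hot = 22  [B.live * -2 + 6]
19. n9.pre = false  [B.idx == true]
20. n9.lab = 23  [A.env + A.sig + 5]
21. n10.wid = false  [terminal]
22. n9.key = 1  [1]
23. n9.val = 1  [D.lab - 22]
24. n1.live = 8  [A.val - 16]
25. n11.idx = false  [S.env == false]
26. n12.depth = "qv"  [terminal]
27. n13.wid = false  [terminal]
28. n11.live = -3  [len(d.depth) - 5]
29. n0.off = 7  [(if S.env then B₀.live else B₁.live) - 1]
30. n0.sig = "rw"  ["rw"]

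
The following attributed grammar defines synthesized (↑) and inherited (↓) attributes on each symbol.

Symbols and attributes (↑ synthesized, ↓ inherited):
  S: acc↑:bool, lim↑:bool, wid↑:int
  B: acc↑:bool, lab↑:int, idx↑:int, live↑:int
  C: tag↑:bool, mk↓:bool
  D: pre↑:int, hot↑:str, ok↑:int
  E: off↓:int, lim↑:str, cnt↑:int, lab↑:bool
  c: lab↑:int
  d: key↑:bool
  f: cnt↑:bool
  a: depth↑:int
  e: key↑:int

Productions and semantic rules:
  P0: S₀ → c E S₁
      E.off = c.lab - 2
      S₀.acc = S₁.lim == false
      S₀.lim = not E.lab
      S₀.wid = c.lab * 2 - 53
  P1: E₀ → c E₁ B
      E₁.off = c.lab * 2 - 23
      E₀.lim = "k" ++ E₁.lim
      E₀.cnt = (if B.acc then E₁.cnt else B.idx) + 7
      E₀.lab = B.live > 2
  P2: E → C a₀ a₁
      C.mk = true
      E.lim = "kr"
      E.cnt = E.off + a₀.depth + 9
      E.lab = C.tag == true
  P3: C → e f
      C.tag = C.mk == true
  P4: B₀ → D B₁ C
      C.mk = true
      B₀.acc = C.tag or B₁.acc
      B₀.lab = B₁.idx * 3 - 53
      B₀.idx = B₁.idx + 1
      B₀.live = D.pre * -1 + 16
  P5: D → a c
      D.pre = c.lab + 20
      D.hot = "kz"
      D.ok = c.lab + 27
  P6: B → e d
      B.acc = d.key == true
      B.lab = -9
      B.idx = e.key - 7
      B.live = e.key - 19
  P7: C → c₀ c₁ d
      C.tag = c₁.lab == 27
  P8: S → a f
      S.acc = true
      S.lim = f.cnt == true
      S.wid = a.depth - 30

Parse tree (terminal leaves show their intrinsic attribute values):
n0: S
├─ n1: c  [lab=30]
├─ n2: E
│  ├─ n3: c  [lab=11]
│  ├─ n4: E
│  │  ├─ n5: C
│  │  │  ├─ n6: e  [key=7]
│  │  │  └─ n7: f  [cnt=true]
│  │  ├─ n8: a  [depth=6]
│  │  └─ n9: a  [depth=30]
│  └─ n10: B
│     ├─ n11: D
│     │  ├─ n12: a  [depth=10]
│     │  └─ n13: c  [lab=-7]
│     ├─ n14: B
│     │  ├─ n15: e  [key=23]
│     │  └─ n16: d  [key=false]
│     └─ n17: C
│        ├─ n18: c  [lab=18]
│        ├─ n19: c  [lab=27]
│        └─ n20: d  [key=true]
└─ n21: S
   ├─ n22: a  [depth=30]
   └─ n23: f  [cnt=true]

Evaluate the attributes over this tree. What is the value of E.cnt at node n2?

21

1. n1.lab = 30  [terminal]
2. n2.off = 28  [c.lab - 2]
3. n3.lab = 11  [terminal]
4. n4.off = -1  [c.lab * 2 - 23]
5. n5.mk = true  [true]
6. n6.key = 7  [terminal]
7. n7.cnt = true  [terminal]
8. n5.tag = true  [C.mk == true]
9. n8.depth = 6  [terminal]
10. n9.depth = 30  [terminal]
11. n4.lim = "kr"  ["kr"]
12. n4.cnt = 14  [E.off + a₀.depth + 9]
13. n4.lab = true  [C.tag == true]
14. n12.depth = 10  [terminal]
15. n13.lab = -7  [terminal]
16. n11.pre = 13  [c.lab + 20]
17. n11.hot = "kz"  ["kz"]
18. n11.ok = 20  [c.lab + 27]
19. n15.key = 23  [terminal]
20. n16.key = false  [terminal]
21. n14.acc = false  [d.key == true]
22. n14.lab = -9  [-9]
23. n14.idx = 16  [e.key - 7]
24. n14.live = 4  [e.key - 19]
25. n17.mk = true  [true]
26. n18.lab = 18  [terminal]
27. n19.lab = 27  [terminal]
28. n20.key = true  [terminal]
29. n17.tag = true  [c₁.lab == 27]
30. n10.acc = true  [C.tag or B₁.acc]
31. n10.lab = -5  [B₁.idx * 3 - 53]
32. n10.idx = 17  [B₁.idx + 1]
33. n10.live = 3  [D.pre * -1 + 16]
34. n2.lim = "kkr"  ["k" ++ E₁.lim]
35. n2.cnt = 21  [(if B.acc then E₁.cnt else B.idx) + 7]
36. n2.lab = true  [B.live > 2]
37. n22.depth = 30  [terminal]
38. n23.cnt = true  [terminal]
39. n21.acc = true  [true]
40. n21.lim = true  [f.cnt == true]
41. n21.wid = 0  [a.depth - 30]
42. n0.acc = false  [S₁.lim == false]
43. n0.lim = false  [not E.lab]
44. n0.wid = 7  [c.lab * 2 - 53]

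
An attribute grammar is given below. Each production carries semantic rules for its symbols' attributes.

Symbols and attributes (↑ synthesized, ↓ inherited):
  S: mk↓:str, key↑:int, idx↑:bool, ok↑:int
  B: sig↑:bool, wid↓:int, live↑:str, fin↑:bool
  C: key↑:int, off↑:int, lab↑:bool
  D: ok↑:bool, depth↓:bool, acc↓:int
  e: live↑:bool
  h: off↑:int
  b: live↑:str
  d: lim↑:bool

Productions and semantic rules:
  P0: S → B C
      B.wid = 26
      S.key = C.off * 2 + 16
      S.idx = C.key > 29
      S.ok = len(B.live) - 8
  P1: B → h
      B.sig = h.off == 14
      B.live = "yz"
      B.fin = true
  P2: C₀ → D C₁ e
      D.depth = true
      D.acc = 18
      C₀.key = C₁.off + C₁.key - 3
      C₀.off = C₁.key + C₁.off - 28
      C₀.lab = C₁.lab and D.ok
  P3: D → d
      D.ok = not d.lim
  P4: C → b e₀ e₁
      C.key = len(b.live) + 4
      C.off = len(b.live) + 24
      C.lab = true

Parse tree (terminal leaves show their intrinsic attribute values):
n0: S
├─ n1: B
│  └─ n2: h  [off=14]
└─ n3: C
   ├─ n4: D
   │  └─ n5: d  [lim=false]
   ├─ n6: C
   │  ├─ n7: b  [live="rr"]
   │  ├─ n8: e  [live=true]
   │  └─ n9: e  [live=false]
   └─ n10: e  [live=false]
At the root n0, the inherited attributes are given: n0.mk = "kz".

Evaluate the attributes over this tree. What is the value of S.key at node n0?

1. n0.mk = "kz"  [given at root]
2. n1.wid = 26  [26]
3. n2.off = 14  [terminal]
4. n1.sig = true  [h.off == 14]
5. n1.live = "yz"  ["yz"]
6. n1.fin = true  [true]
7. n4.depth = true  [true]
8. n4.acc = 18  [18]
9. n5.lim = false  [terminal]
10. n4.ok = true  [not d.lim]
11. n7.live = "rr"  [terminal]
12. n8.live = true  [terminal]
13. n9.live = false  [terminal]
14. n6.key = 6  [len(b.live) + 4]
15. n6.off = 26  [len(b.live) + 24]
16. n6.lab = true  [true]
17. n10.live = false  [terminal]
18. n3.key = 29  [C₁.off + C₁.key - 3]
19. n3.off = 4  [C₁.key + C₁.off - 28]
20. n3.lab = true  [C₁.lab and D.ok]
21. n0.key = 24  [C.off * 2 + 16]
22. n0.idx = false  [C.key > 29]
23. n0.ok = -6  [len(B.live) - 8]

24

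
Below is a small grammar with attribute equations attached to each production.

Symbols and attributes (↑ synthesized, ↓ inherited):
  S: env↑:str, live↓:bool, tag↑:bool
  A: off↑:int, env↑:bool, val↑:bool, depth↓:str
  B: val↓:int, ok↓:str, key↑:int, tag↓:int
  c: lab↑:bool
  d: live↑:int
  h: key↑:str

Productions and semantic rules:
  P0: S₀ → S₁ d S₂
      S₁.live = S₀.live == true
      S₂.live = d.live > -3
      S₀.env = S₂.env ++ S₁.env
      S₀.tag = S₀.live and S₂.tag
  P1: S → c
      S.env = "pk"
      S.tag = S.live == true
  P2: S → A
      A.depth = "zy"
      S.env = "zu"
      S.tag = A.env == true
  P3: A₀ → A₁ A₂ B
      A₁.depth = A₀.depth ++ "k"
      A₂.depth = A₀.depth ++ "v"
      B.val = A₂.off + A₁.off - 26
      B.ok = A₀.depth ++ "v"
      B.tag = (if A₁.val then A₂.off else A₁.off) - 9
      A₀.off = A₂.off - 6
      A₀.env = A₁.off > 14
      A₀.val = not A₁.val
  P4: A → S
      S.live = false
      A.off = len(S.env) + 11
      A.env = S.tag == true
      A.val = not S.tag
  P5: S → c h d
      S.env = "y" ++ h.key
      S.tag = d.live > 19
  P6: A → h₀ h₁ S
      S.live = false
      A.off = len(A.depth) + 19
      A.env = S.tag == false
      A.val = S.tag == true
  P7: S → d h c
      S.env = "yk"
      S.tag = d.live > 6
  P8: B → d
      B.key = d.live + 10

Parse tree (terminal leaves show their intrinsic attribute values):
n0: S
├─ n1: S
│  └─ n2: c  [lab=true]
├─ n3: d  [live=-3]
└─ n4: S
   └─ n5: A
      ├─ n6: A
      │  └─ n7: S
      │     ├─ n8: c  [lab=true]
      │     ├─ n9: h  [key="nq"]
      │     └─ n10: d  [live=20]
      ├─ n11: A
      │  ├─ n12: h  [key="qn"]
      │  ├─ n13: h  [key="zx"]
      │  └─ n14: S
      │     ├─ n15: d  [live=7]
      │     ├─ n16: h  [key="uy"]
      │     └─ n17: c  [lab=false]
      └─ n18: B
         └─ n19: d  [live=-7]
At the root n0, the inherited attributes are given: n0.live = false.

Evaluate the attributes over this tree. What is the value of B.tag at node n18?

5

1. n0.live = false  [given at root]
2. n1.live = false  [S₀.live == true]
3. n2.lab = true  [terminal]
4. n1.env = "pk"  ["pk"]
5. n1.tag = false  [S.live == true]
6. n3.live = -3  [terminal]
7. n4.live = false  [d.live > -3]
8. n5.depth = "zy"  ["zy"]
9. n6.depth = "zyk"  [A₀.depth ++ "k"]
10. n7.live = false  [false]
11. n8.lab = true  [terminal]
12. n9.key = "nq"  [terminal]
13. n10.live = 20  [terminal]
14. n7.env = "ynq"  ["y" ++ h.key]
15. n7.tag = true  [d.live > 19]
16. n6.off = 14  [len(S.env) + 11]
17. n6.env = true  [S.tag == true]
18. n6.val = false  [not S.tag]
19. n11.depth = "zyv"  [A₀.depth ++ "v"]
20. n12.key = "qn"  [terminal]
21. n13.key = "zx"  [terminal]
22. n14.live = false  [false]
23. n15.live = 7  [terminal]
24. n16.key = "uy"  [terminal]
25. n17.lab = false  [terminal]
26. n14.env = "yk"  ["yk"]
27. n14.tag = true  [d.live > 6]
28. n11.off = 22  [len(A.depth) + 19]
29. n11.env = false  [S.tag == false]
30. n11.val = true  [S.tag == true]
31. n18.val = 10  [A₂.off + A₁.off - 26]
32. n18.ok = "zyv"  [A₀.depth ++ "v"]
33. n18.tag = 5  [(if A₁.val then A₂.off else A₁.off) - 9]
34. n19.live = -7  [terminal]
35. n18.key = 3  [d.live + 10]
36. n5.off = 16  [A₂.off - 6]
37. n5.env = false  [A₁.off > 14]
38. n5.val = true  [not A₁.val]
39. n4.env = "zu"  ["zu"]
40. n4.tag = false  [A.env == true]
41. n0.env = "zupk"  [S₂.env ++ S₁.env]
42. n0.tag = false  [S₀.live and S₂.tag]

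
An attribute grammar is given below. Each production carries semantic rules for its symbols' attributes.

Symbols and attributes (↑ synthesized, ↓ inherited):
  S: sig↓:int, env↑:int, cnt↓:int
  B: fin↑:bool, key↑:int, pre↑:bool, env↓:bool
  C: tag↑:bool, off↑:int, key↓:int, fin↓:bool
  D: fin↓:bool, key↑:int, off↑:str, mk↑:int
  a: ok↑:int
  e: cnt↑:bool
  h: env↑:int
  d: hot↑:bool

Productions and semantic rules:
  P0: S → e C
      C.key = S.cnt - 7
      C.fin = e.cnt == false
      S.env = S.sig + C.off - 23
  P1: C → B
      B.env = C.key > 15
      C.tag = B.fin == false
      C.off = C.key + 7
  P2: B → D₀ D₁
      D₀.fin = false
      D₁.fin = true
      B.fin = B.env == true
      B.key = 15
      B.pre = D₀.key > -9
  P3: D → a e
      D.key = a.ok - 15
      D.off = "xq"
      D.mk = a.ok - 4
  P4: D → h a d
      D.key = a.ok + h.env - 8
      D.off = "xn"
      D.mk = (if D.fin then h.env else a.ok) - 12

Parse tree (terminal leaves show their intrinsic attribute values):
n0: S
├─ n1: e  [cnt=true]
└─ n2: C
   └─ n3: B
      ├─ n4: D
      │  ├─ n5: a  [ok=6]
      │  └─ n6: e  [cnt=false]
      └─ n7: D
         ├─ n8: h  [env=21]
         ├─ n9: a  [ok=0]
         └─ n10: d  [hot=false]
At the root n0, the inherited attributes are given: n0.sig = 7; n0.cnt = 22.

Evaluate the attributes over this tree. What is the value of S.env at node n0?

6

1. n0.sig = 7  [given at root]
2. n0.cnt = 22  [given at root]
3. n1.cnt = true  [terminal]
4. n2.key = 15  [S.cnt - 7]
5. n2.fin = false  [e.cnt == false]
6. n3.env = false  [C.key > 15]
7. n4.fin = false  [false]
8. n5.ok = 6  [terminal]
9. n6.cnt = false  [terminal]
10. n4.key = -9  [a.ok - 15]
11. n4.off = "xq"  ["xq"]
12. n4.mk = 2  [a.ok - 4]
13. n7.fin = true  [true]
14. n8.env = 21  [terminal]
15. n9.ok = 0  [terminal]
16. n10.hot = false  [terminal]
17. n7.key = 13  [a.ok + h.env - 8]
18. n7.off = "xn"  ["xn"]
19. n7.mk = 9  [(if D.fin then h.env else a.ok) - 12]
20. n3.fin = false  [B.env == true]
21. n3.key = 15  [15]
22. n3.pre = false  [D₀.key > -9]
23. n2.tag = true  [B.fin == false]
24. n2.off = 22  [C.key + 7]
25. n0.env = 6  [S.sig + C.off - 23]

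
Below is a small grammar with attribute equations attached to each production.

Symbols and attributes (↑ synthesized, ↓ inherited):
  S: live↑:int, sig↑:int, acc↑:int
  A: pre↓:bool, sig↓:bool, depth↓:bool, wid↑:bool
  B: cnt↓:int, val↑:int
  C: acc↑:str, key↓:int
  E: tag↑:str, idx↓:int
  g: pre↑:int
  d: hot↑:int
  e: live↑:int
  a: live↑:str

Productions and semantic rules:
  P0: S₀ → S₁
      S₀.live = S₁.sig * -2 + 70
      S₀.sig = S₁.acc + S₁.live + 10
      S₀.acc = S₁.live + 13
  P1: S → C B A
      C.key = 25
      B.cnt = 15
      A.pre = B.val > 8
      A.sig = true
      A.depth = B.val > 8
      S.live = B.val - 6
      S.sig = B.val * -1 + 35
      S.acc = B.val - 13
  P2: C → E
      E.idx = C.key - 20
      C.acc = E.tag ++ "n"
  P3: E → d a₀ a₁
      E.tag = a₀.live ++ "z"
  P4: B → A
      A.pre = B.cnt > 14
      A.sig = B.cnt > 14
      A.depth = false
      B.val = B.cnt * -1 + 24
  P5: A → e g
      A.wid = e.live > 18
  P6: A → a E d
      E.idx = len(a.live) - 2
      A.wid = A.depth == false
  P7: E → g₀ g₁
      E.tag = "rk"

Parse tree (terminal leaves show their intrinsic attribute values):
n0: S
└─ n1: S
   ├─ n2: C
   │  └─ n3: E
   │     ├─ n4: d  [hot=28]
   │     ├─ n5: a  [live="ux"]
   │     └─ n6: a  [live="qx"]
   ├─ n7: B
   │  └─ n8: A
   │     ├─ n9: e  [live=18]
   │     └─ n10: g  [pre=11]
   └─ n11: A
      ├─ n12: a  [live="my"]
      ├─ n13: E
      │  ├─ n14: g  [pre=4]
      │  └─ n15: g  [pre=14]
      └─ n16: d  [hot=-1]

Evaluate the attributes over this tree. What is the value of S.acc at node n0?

16

1. n2.key = 25  [25]
2. n3.idx = 5  [C.key - 20]
3. n4.hot = 28  [terminal]
4. n5.live = "ux"  [terminal]
5. n6.live = "qx"  [terminal]
6. n3.tag = "uxz"  [a₀.live ++ "z"]
7. n2.acc = "uxzn"  [E.tag ++ "n"]
8. n7.cnt = 15  [15]
9. n8.pre = true  [B.cnt > 14]
10. n8.sig = true  [B.cnt > 14]
11. n8.depth = false  [false]
12. n9.live = 18  [terminal]
13. n10.pre = 11  [terminal]
14. n8.wid = false  [e.live > 18]
15. n7.val = 9  [B.cnt * -1 + 24]
16. n11.pre = true  [B.val > 8]
17. n11.sig = true  [true]
18. n11.depth = true  [B.val > 8]
19. n12.live = "my"  [terminal]
20. n13.idx = 0  [len(a.live) - 2]
21. n14.pre = 4  [terminal]
22. n15.pre = 14  [terminal]
23. n13.tag = "rk"  ["rk"]
24. n16.hot = -1  [terminal]
25. n11.wid = false  [A.depth == false]
26. n1.live = 3  [B.val - 6]
27. n1.sig = 26  [B.val * -1 + 35]
28. n1.acc = -4  [B.val - 13]
29. n0.live = 18  [S₁.sig * -2 + 70]
30. n0.sig = 9  [S₁.acc + S₁.live + 10]
31. n0.acc = 16  [S₁.live + 13]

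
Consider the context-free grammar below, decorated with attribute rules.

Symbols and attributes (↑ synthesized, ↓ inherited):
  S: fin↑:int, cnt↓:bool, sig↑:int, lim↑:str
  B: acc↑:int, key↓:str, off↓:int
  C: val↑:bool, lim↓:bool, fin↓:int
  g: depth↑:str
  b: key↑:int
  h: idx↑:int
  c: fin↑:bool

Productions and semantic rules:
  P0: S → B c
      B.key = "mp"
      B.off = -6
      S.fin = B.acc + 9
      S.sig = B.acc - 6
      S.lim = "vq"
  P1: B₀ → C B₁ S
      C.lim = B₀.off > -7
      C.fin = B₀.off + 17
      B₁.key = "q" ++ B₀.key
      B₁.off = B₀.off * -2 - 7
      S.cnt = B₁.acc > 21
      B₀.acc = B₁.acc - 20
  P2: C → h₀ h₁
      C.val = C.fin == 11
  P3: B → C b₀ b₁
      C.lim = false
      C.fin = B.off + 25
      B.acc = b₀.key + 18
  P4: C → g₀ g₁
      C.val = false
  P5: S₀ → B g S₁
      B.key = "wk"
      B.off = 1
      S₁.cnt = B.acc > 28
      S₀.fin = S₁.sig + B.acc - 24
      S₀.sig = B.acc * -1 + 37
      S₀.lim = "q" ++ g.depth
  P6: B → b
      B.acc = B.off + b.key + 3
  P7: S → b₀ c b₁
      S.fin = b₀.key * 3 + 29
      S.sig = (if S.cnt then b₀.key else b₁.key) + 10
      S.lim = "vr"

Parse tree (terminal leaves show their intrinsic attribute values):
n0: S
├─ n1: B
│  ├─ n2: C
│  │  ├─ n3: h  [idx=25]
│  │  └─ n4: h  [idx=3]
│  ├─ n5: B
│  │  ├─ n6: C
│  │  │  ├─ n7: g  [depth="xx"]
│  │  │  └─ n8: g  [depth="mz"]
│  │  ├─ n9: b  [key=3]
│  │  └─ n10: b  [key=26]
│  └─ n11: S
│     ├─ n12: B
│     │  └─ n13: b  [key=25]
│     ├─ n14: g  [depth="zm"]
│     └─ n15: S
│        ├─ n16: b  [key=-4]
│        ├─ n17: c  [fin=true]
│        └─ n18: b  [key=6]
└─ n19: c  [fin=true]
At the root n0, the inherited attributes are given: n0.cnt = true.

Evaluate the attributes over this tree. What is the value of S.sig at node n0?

1. n0.cnt = true  [given at root]
2. n1.key = "mp"  ["mp"]
3. n1.off = -6  [-6]
4. n2.lim = true  [B₀.off > -7]
5. n2.fin = 11  [B₀.off + 17]
6. n3.idx = 25  [terminal]
7. n4.idx = 3  [terminal]
8. n2.val = true  [C.fin == 11]
9. n5.key = "qmp"  ["q" ++ B₀.key]
10. n5.off = 5  [B₀.off * -2 - 7]
11. n6.lim = false  [false]
12. n6.fin = 30  [B.off + 25]
13. n7.depth = "xx"  [terminal]
14. n8.depth = "mz"  [terminal]
15. n6.val = false  [false]
16. n9.key = 3  [terminal]
17. n10.key = 26  [terminal]
18. n5.acc = 21  [b₀.key + 18]
19. n11.cnt = false  [B₁.acc > 21]
20. n12.key = "wk"  ["wk"]
21. n12.off = 1  [1]
22. n13.key = 25  [terminal]
23. n12.acc = 29  [B.off + b.key + 3]
24. n14.depth = "zm"  [terminal]
25. n15.cnt = true  [B.acc > 28]
26. n16.key = -4  [terminal]
27. n17.fin = true  [terminal]
28. n18.key = 6  [terminal]
29. n15.fin = 17  [b₀.key * 3 + 29]
30. n15.sig = 6  [(if S.cnt then b₀.key else b₁.key) + 10]
31. n15.lim = "vr"  ["vr"]
32. n11.fin = 11  [S₁.sig + B.acc - 24]
33. n11.sig = 8  [B.acc * -1 + 37]
34. n11.lim = "qzm"  ["q" ++ g.depth]
35. n1.acc = 1  [B₁.acc - 20]
36. n19.fin = true  [terminal]
37. n0.fin = 10  [B.acc + 9]
38. n0.sig = -5  [B.acc - 6]
39. n0.lim = "vq"  ["vq"]

-5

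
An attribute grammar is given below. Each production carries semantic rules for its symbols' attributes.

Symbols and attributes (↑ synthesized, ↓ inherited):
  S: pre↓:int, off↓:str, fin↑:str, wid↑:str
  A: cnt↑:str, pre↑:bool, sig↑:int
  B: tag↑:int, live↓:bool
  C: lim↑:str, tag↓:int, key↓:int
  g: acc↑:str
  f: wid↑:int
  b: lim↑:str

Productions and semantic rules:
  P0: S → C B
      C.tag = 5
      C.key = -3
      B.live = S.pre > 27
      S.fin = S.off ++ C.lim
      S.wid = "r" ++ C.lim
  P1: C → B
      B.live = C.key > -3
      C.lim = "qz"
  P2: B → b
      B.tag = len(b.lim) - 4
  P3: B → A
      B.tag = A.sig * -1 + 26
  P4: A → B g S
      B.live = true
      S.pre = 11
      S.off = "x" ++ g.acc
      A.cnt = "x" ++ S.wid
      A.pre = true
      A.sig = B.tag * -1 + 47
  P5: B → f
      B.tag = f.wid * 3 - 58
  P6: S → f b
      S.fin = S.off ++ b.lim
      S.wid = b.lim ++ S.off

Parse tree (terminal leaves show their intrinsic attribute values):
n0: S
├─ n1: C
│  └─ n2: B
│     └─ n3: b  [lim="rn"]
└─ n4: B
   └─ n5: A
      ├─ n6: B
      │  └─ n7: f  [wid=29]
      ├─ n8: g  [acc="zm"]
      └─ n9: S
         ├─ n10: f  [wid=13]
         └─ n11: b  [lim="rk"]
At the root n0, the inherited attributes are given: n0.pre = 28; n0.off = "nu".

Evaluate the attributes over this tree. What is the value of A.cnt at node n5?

"xrkxzm"

1. n0.pre = 28  [given at root]
2. n0.off = "nu"  [given at root]
3. n1.tag = 5  [5]
4. n1.key = -3  [-3]
5. n2.live = false  [C.key > -3]
6. n3.lim = "rn"  [terminal]
7. n2.tag = -2  [len(b.lim) - 4]
8. n1.lim = "qz"  ["qz"]
9. n4.live = true  [S.pre > 27]
10. n6.live = true  [true]
11. n7.wid = 29  [terminal]
12. n6.tag = 29  [f.wid * 3 - 58]
13. n8.acc = "zm"  [terminal]
14. n9.pre = 11  [11]
15. n9.off = "xzm"  ["x" ++ g.acc]
16. n10.wid = 13  [terminal]
17. n11.lim = "rk"  [terminal]
18. n9.fin = "xzmrk"  [S.off ++ b.lim]
19. n9.wid = "rkxzm"  [b.lim ++ S.off]
20. n5.cnt = "xrkxzm"  ["x" ++ S.wid]
21. n5.pre = true  [true]
22. n5.sig = 18  [B.tag * -1 + 47]
23. n4.tag = 8  [A.sig * -1 + 26]
24. n0.fin = "nuqz"  [S.off ++ C.lim]
25. n0.wid = "rqz"  ["r" ++ C.lim]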